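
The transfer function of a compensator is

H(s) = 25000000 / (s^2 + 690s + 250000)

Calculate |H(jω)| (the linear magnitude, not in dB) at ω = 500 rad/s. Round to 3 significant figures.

At s = jω = j500:
quadratic: (j500)² + 690·j500 + 250000 = 0 + j345000 → |·| ≈ 3.45e+05, ∠ ≈ 90.00°
|H| = 25000000 / 3.45e+05 ≈ 72.464

72.5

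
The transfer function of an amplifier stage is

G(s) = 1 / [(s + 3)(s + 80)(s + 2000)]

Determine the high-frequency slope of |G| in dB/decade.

Each pole contributes −20 dB/decade at high frequency; each zero contributes +20 dB/decade.
Net: 0 zero(s) − 3 pole(s) → -60 dB/decade.

-60 dB/decade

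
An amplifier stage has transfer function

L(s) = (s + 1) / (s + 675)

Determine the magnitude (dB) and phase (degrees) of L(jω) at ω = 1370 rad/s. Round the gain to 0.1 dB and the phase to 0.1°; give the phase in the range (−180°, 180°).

Substitute s = j1370:
Numerator: (j1370) + 1 = 1 + j1370
Denominator: (j1370) + 675 = 675 + j1370
|N| = √(1² + 1370²) ≈ 1370, ∠N ≈ 89.96°
|D| = √(675² + 1370²) ≈ 1527.3, ∠D ≈ 63.77°
|L| = 1370 / 1527.3 ≈ 0.89701
Gain = 20 log₁₀(0.89701) ≈ -0.94 dB
∠L = 89.96° − 63.77° = 26.19°

-0.9 dB, 26.2°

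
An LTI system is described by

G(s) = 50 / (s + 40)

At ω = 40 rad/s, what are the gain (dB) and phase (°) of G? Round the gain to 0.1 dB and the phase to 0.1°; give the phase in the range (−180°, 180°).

At s = jω = j40:
pole (s+40): 40 + j40 → |·| = √(40²+40²) = √3200 ≈ 56.569, ∠ = arctan(40/40) ≈ 45.00°
|G| = 50 / 56.569 ≈ 0.88388
Gain = 20 log₁₀(0.88388) ≈ -1.07 dB
∠G = 0.00° − 45.00° = -45.00°

-1.1 dB, -45.0°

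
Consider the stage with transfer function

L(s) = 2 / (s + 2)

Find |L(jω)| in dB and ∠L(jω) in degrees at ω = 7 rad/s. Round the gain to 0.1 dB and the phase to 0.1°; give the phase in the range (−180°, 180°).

Substitute s = j7:
Numerator: 2 = 2 + j0
Denominator: (j7) + 2 = 2 + j7
|N| = √(2² + 0²) ≈ 2, ∠N ≈ 0.00°
|D| = √(2² + 7²) ≈ 7.2801, ∠D ≈ 74.05°
|L| = 2 / 7.2801 ≈ 0.27472
Gain = 20 log₁₀(0.27472) ≈ -11.22 dB
∠L = 0.00° − 74.05° = -74.05°

-11.2 dB, -74.1°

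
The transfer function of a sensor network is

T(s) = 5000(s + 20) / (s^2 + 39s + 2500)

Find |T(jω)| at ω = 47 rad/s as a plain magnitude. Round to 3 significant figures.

138

At s = jω = j47:
zero (s+20): 20 + j47 → |·| = √(20²+47²) = √2609 ≈ 51.078, ∠ = arctan(47/20) ≈ 66.95°
quadratic: (j47)² + 39·j47 + 2500 = 291 + j1833 → |·| ≈ 1856, ∠ ≈ 80.98°
|T| = 5000 · 51.078 / 1856 ≈ 137.6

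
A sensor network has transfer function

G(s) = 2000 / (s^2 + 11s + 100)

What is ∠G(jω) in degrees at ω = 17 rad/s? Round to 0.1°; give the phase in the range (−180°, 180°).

At s = jω = j17:
quadratic: (j17)² + 11·j17 + 100 = -189 + j187 → |·| ≈ 265.88, ∠ ≈ 135.30°
∠G = 0.00° − 135.30° = -135.30°

-135.3°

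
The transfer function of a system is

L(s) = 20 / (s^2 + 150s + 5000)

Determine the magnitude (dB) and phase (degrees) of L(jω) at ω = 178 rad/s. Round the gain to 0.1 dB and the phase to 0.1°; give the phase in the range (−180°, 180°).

Substitute s = j178:
Numerator: 20 = 20 + j0
Denominator: (j178)^2 + 150(j178) + 5000 = -26684 + j26700
|N| = √(20² + 0²) ≈ 20, ∠N ≈ 0.00°
|D| = √(26684² + 26700²) ≈ 37748, ∠D ≈ 134.98°
|L| = 20 / 37748 ≈ 0.00052983
Gain = 20 log₁₀(0.00052983) ≈ -65.52 dB
∠L = 0.00° − 134.98° = -134.98°

-65.5 dB, -135.0°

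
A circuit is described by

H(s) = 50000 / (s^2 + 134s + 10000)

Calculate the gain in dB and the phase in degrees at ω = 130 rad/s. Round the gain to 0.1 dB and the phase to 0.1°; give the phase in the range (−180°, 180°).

8.5 dB, -111.6°

At s = jω = j130:
quadratic: (j130)² + 134·j130 + 10000 = -6900 + j17420 → |·| ≈ 18737, ∠ ≈ 111.61°
|H| = 50000 / 18737 ≈ 2.6685
Gain = 20 log₁₀(2.6685) ≈ 8.53 dB
∠H = 0.00° − 111.61° = -111.61°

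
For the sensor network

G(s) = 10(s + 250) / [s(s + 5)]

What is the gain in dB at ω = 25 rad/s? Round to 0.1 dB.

11.9 dB

At s = jω = j25:
zero (s+250): 250 + j25 → |·| = √(250²+25²) = √63125 ≈ 251.25, ∠ = arctan(25/250) ≈ 5.71°
pole (s+5): 5 + j25 → |·| = √(5²+25²) = √650 ≈ 25.495, ∠ = arctan(25/5) ≈ 78.69°
pole at origin: |s| = 25, ∠ = 90.00° (in denominator)
|G| = 10 · 251.25 / 637.38 ≈ 3.9419
Gain = 20 log₁₀(3.9419) ≈ 11.91 dB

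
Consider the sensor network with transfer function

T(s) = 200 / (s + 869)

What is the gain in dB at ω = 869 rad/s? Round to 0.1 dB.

At s = jω = j869:
pole (s+869): 869 + j869 → |·| = √(869²+869²) = √1510322 ≈ 1229, ∠ = arctan(869/869) ≈ 45.00°
|T| = 200 / 1229 ≈ 0.16273
Gain = 20 log₁₀(0.16273) ≈ -15.77 dB

-15.8 dB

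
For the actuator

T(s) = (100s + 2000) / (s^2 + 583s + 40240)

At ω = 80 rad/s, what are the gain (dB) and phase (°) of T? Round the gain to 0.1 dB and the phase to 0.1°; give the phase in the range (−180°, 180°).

Substitute s = j80:
Numerator: 100(j80) + 2000 = 2000 + j8000
Denominator: (j80)^2 + 583(j80) + 40240 = 33840 + j46640
|N| = √(2000² + 8000²) ≈ 8246.2, ∠N ≈ 75.96°
|D| = √(33840² + 46640²) ≈ 57623, ∠D ≈ 54.04°
|T| = 8246.2 / 57623 ≈ 0.14311
Gain = 20 log₁₀(0.14311) ≈ -16.89 dB
∠T = 75.96° − 54.04° = 21.92°

-16.9 dB, 21.9°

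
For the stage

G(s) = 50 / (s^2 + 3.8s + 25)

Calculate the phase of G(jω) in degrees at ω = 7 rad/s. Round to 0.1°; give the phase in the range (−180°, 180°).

-132.1°

At s = jω = j7:
quadratic: (j7)² + 3.8·j7 + 25 = -24 + j26.6 → |·| ≈ 35.827, ∠ ≈ 132.06°
∠G = 0.00° − 132.06° = -132.06°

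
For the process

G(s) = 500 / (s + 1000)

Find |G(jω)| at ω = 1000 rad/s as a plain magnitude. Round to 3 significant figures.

0.354

Substitute s = j1000:
Numerator: 500 = 500 + j0
Denominator: (j1000) + 1000 = 1000 + j1000
|N| = √(500² + 0²) ≈ 500, ∠N ≈ 0.00°
|D| = √(1000² + 1000²) ≈ 1414.2, ∠D ≈ 45.00°
|G| = 500 / 1414.2 ≈ 0.35356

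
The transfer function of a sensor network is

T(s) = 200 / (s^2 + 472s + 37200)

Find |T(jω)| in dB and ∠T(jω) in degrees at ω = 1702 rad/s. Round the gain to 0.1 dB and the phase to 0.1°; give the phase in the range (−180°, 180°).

Substitute s = j1702:
Numerator: 200 = 200 + j0
Denominator: (j1702)^2 + 472(j1702) + 37200 = -2859604 + j803344
|N| = √(200² + 0²) ≈ 200, ∠N ≈ 0.00°
|D| = √(2859604² + 803344²) ≈ 2.9703e+06, ∠D ≈ 164.31°
|T| = 200 / 2.9703e+06 ≈ 6.7333e-05
Gain = 20 log₁₀(6.7333e-05) ≈ -83.44 dB
∠T = 0.00° − 164.31° = -164.31°

-83.4 dB, -164.3°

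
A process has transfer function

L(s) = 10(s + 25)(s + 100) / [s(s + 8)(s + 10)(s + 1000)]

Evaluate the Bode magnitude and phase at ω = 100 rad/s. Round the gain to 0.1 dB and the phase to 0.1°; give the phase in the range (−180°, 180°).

-76.8 dB, -144.5°

At s = jω = j100:
zero (s+25): 25 + j100 → |·| = √(25²+100²) = √10625 ≈ 103.08, ∠ = arctan(100/25) ≈ 75.96°
zero (s+100): 100 + j100 → |·| = √(100²+100²) = √20000 ≈ 141.42, ∠ = arctan(100/100) ≈ 45.00°
pole (s+8): 8 + j100 → |·| = √(8²+100²) = √10064 ≈ 100.32, ∠ = arctan(100/8) ≈ 85.43°
pole (s+10): 10 + j100 → |·| = √(10²+100²) = √10100 ≈ 100.5, ∠ = arctan(100/10) ≈ 84.29°
pole (s+1000): 1000 + j100 → |·| = √(1000²+100²) = √1010000 ≈ 1005, ∠ = arctan(100/1000) ≈ 5.71°
pole at origin: |s| = 100, ∠ = 90.00° (in denominator)
|L| = 10 · 14578 / 1.0133e+09 ≈ 0.00014387
Gain = 20 log₁₀(0.00014387) ≈ -76.84 dB
∠L = 120.96° − 265.43° = -144.47°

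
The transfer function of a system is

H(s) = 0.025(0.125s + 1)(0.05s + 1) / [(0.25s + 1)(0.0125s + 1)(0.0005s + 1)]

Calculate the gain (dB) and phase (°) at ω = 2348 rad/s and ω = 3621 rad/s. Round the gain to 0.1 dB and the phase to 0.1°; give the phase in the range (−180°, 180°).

ω = 2348: -29.8 dB, -48.2°; ω = 3621: -32.3 dB, -60.2°

At ω = 2348 rad/s:
zero (1 + j2348·0.125) = 1 + j293.5 → |·| ≈ 293.5, ∠ ≈ 89.80°
zero (1 + j2348·0.05) = 1 + j117.4 → |·| ≈ 117.4, ∠ ≈ 89.51°
pole (1 + j2348·0.25) = 1 + j587 → |·| ≈ 587, ∠ ≈ 89.90°
pole (1 + j2348·0.0125) = 1 + j29.35 → |·| ≈ 29.367, ∠ ≈ 88.05°
pole (1 + j2348·0.0005) = 1 + j1.174 → |·| ≈ 1.5422, ∠ ≈ 49.58°
|H| = 0.025 · 293.5 · 117.4 / (587 · 29.367 · 1.5422) ≈ 0.032402
Gain = 20 log₁₀(0.032402) ≈ -29.79 dB
∠H = (89.80° + 89.51°) − (89.90° + 88.05° + 49.58°) = -48.22°

At ω = 3621 rad/s:
zero (1 + j3621·0.125) = 1 + j452.625 → |·| ≈ 452.63, ∠ ≈ 89.87°
zero (1 + j3621·0.05) = 1 + j181.05 → |·| ≈ 181.05, ∠ ≈ 89.68°
pole (1 + j3621·0.25) = 1 + j905.25 → |·| ≈ 905.25, ∠ ≈ 89.94°
pole (1 + j3621·0.0125) = 1 + j45.2625 → |·| ≈ 45.274, ∠ ≈ 88.73°
pole (1 + j3621·0.0005) = 1 + j1.8105 → |·| ≈ 2.0683, ∠ ≈ 61.09°
|H| = 0.025 · 452.63 · 181.05 / (905.25 · 45.274 · 2.0683) ≈ 0.024169
Gain = 20 log₁₀(0.024169) ≈ -32.33 dB
∠H = (89.87° + 89.68°) − (89.94° + 88.73° + 61.09°) = -60.21°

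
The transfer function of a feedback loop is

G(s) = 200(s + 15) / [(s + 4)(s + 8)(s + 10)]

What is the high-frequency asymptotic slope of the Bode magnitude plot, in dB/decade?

-40 dB/decade

Each pole contributes −20 dB/decade at high frequency; each zero contributes +20 dB/decade.
Net: 1 zero(s) − 3 pole(s) → -40 dB/decade.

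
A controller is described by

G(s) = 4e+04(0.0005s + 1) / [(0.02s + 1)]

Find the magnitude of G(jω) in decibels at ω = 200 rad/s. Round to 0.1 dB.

At ω = 200 rad/s:
zero (1 + j200·0.0005) = 1 + j0.1 → |·| ≈ 1.005, ∠ ≈ 5.71°
pole (1 + j200·0.02) = 1 + j4 → |·| ≈ 4.1231, ∠ ≈ 75.96°
|G| = 4e+04 · 1.005 / (4.1231) ≈ 9749.9
Gain = 20 log₁₀(9749.9) ≈ 79.78 dB

79.8 dB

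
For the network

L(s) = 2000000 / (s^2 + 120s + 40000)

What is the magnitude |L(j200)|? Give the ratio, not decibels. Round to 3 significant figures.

At s = jω = j200:
quadratic: (j200)² + 120·j200 + 40000 = 0 + j24000 → |·| ≈ 24000, ∠ ≈ 90.00°
|L| = 2000000 / 24000 ≈ 83.333

83.3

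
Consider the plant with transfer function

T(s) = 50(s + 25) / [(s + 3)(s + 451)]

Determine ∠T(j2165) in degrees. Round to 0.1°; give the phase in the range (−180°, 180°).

-78.8°

At s = jω = j2165:
zero (s+25): 25 + j2165 → |·| = √(25²+2165²) = √4687850 ≈ 2165.1, ∠ = arctan(2165/25) ≈ 89.34°
pole (s+3): 3 + j2165 → |·| = √(3²+2165²) = √4687234 ≈ 2165, ∠ = arctan(2165/3) ≈ 89.92°
pole (s+451): 451 + j2165 → |·| = √(451²+2165²) = √4890626 ≈ 2211.5, ∠ = arctan(2165/451) ≈ 78.23°
∠T = 89.34° − 168.15° = -78.81°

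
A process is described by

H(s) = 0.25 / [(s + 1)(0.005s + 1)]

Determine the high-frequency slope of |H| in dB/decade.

-40 dB/decade

Each pole contributes −20 dB/decade at high frequency; each zero contributes +20 dB/decade.
Net: 0 zero(s) − 2 pole(s) → -40 dB/decade.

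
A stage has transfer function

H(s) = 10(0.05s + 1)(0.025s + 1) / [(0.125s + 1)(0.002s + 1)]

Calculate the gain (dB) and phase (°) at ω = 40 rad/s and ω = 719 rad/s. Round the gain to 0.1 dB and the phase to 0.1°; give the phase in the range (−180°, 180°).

ω = 40: 15.8 dB, 25.2°; ω = 719: 32.3 dB, 30.7°

At ω = 40 rad/s:
zero (1 + j40·0.05) = 1 + j2 → |·| ≈ 2.2361, ∠ ≈ 63.43°
zero (1 + j40·0.025) = 1 + j1 → |·| ≈ 1.4142, ∠ ≈ 45.00°
pole (1 + j40·0.125) = 1 + j5 → |·| ≈ 5.099, ∠ ≈ 78.69°
pole (1 + j40·0.002) = 1 + j0.08 → |·| ≈ 1.0032, ∠ ≈ 4.57°
|H| = 10 · 2.2361 · 1.4142 / (5.099 · 1.0032) ≈ 6.182
Gain = 20 log₁₀(6.182) ≈ 15.82 dB
∠H = (63.43° + 45.00°) − (78.69° + 4.57°) = 25.17°

At ω = 719 rad/s:
zero (1 + j719·0.05) = 1 + j35.95 → |·| ≈ 35.964, ∠ ≈ 88.41°
zero (1 + j719·0.025) = 1 + j17.975 → |·| ≈ 18.003, ∠ ≈ 86.82°
pole (1 + j719·0.125) = 1 + j89.875 → |·| ≈ 89.881, ∠ ≈ 89.36°
pole (1 + j719·0.002) = 1 + j1.438 → |·| ≈ 1.7515, ∠ ≈ 55.18°
|H| = 10 · 35.964 · 18.003 / (89.881 · 1.7515) ≈ 41.128
Gain = 20 log₁₀(41.128) ≈ 32.28 dB
∠H = (88.41° + 86.82°) − (89.36° + 55.18°) = 30.69°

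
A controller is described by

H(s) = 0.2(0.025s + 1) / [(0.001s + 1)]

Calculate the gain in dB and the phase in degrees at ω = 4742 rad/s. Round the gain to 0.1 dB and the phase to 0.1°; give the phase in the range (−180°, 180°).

At ω = 4742 rad/s:
zero (1 + j4742·0.025) = 1 + j118.55 → |·| ≈ 118.55, ∠ ≈ 89.52°
pole (1 + j4742·0.001) = 1 + j4.742 → |·| ≈ 4.8463, ∠ ≈ 78.09°
|H| = 0.2 · 118.55 / (4.8463) ≈ 4.8924
Gain = 20 log₁₀(4.8924) ≈ 13.79 dB
∠H = (89.52°) − (78.09°) = 11.43°

13.8 dB, 11.4°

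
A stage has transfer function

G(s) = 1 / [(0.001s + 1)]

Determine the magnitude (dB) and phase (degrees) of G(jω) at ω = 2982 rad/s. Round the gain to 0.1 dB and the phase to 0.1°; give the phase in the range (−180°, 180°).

At ω = 2982 rad/s:
pole (1 + j2982·0.001) = 1 + j2.982 → |·| ≈ 3.1452, ∠ ≈ 71.46°
|G| = 1 · 1 / (3.1452) ≈ 0.31794
Gain = 20 log₁₀(0.31794) ≈ -9.95 dB
∠G = (0°) − (71.46°) = -71.46°

-10.0 dB, -71.5°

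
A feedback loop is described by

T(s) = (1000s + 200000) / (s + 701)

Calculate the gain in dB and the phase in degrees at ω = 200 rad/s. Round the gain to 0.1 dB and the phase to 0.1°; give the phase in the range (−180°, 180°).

Substitute s = j200:
Numerator: 1000(j200) + 200000 = 200000 + j200000
Denominator: (j200) + 701 = 701 + j200
|N| = √(200000² + 200000²) ≈ 2.8284e+05, ∠N ≈ 45.00°
|D| = √(701² + 200²) ≈ 728.97, ∠D ≈ 15.92°
|T| = 2.8284e+05 / 728.97 ≈ 388
Gain = 20 log₁₀(388) ≈ 51.78 dB
∠T = 45.00° − 15.92° = 29.08°

51.8 dB, 29.1°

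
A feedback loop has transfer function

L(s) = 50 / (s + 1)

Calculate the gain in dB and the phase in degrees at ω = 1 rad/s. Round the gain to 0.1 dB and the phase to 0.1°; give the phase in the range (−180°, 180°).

At s = jω = j1:
pole (s+1): 1 + j1 → |·| = √(1²+1²) = √2 ≈ 1.4142, ∠ = arctan(1/1) ≈ 45.00°
|L| = 50 / 1.4142 ≈ 35.356
Gain = 20 log₁₀(35.356) ≈ 30.97 dB
∠L = 0.00° − 45.00° = -45.00°

31.0 dB, -45.0°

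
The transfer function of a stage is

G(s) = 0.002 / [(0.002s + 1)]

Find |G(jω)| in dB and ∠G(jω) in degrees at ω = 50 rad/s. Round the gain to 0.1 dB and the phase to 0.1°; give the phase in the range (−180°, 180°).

-54.0 dB, -5.7°

At ω = 50 rad/s:
pole (1 + j50·0.002) = 1 + j0.1 → |·| ≈ 1.005, ∠ ≈ 5.71°
|G| = 0.002 · 1 / (1.005) ≈ 0.00199
Gain = 20 log₁₀(0.00199) ≈ -54.02 dB
∠G = (0°) − (5.71°) = -5.71°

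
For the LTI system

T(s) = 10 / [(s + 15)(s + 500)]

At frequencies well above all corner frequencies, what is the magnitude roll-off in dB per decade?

Each pole contributes −20 dB/decade at high frequency; each zero contributes +20 dB/decade.
Net: 0 zero(s) − 2 pole(s) → -40 dB/decade.

-40 dB/decade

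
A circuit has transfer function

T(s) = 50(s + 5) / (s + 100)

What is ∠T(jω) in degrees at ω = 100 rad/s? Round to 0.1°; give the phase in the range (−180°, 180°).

42.1°

At s = jω = j100:
zero (s+5): 5 + j100 → |·| = √(5²+100²) = √10025 ≈ 100.12, ∠ = arctan(100/5) ≈ 87.14°
pole (s+100): 100 + j100 → |·| = √(100²+100²) = √20000 ≈ 141.42, ∠ = arctan(100/100) ≈ 45.00°
∠T = 87.14° − 45.00° = 42.14°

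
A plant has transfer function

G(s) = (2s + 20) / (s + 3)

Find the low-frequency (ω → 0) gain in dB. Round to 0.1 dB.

16.5 dB

G(0) = 20 / 3 ≈ 6.6667
20 log₁₀(6.6667) ≈ 16.48 dB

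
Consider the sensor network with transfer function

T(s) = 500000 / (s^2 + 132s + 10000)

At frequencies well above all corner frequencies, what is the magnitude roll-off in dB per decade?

-40 dB/decade

Each pole contributes −20 dB/decade at high frequency; each zero contributes +20 dB/decade.
Net: 0 zero(s) − 2 pole(s) → -40 dB/decade.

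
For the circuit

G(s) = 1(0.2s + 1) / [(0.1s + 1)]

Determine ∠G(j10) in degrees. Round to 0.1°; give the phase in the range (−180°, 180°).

At ω = 10 rad/s:
zero (1 + j10·0.2) = 1 + j2 → |·| ≈ 2.2361, ∠ ≈ 63.43°
pole (1 + j10·0.1) = 1 + j1 → |·| ≈ 1.4142, ∠ ≈ 45.00°
∠G = (63.43°) − (45.00°) = 18.43°

18.4°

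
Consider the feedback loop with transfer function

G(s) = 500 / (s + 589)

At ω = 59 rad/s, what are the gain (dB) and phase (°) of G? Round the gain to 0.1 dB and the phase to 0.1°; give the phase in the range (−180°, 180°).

Substitute s = j59:
Numerator: 500 = 500 + j0
Denominator: (j59) + 589 = 589 + j59
|N| = √(500² + 0²) ≈ 500, ∠N ≈ 0.00°
|D| = √(589² + 59²) ≈ 591.95, ∠D ≈ 5.72°
|G| = 500 / 591.95 ≈ 0.84467
Gain = 20 log₁₀(0.84467) ≈ -1.47 dB
∠G = 0.00° − 5.72° = -5.72°

-1.5 dB, -5.7°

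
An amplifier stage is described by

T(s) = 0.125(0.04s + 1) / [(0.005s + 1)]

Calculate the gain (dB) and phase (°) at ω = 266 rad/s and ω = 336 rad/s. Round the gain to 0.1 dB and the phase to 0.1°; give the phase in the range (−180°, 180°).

ω = 266: -1.9 dB, 31.6°; ω = 336: -1.3 dB, 26.5°

At ω = 266 rad/s:
zero (1 + j266·0.04) = 1 + j10.64 → |·| ≈ 10.687, ∠ ≈ 84.63°
pole (1 + j266·0.005) = 1 + j1.33 → |·| ≈ 1.664, ∠ ≈ 53.06°
|T| = 0.125 · 10.687 / (1.664) ≈ 0.80281
Gain = 20 log₁₀(0.80281) ≈ -1.91 dB
∠T = (84.63°) − (53.06°) = 31.57°

At ω = 336 rad/s:
zero (1 + j336·0.04) = 1 + j13.44 → |·| ≈ 13.477, ∠ ≈ 85.74°
pole (1 + j336·0.005) = 1 + j1.68 → |·| ≈ 1.9551, ∠ ≈ 59.24°
|T| = 0.125 · 13.477 / (1.9551) ≈ 0.86166
Gain = 20 log₁₀(0.86166) ≈ -1.29 dB
∠T = (85.74°) − (59.24°) = 26.50°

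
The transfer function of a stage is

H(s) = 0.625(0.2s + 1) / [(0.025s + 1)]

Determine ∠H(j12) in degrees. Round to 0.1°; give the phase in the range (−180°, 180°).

50.7°

At ω = 12 rad/s:
zero (1 + j12·0.2) = 1 + j2.4 → |·| ≈ 2.6, ∠ ≈ 67.38°
pole (1 + j12·0.025) = 1 + j0.3 → |·| ≈ 1.044, ∠ ≈ 16.70°
∠H = (67.38°) − (16.70°) = 50.68°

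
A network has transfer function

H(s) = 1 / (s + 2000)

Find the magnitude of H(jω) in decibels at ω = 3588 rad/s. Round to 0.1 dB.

-72.3 dB

Substitute s = j3588:
Numerator: 1 = 1 + j0
Denominator: (j3588) + 2000 = 2000 + j3588
|N| = √(1² + 0²) ≈ 1, ∠N ≈ 0.00°
|D| = √(2000² + 3588²) ≈ 4107.8, ∠D ≈ 60.86°
|H| = 1 / 4107.8 ≈ 0.00024344
Gain = 20 log₁₀(0.00024344) ≈ -72.27 dB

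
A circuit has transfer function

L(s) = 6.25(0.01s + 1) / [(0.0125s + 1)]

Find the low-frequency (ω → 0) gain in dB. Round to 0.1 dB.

15.9 dB

L(0) = 6.25 · 1 / 1 = 6.25
20 log₁₀(6.25) ≈ 15.92 dB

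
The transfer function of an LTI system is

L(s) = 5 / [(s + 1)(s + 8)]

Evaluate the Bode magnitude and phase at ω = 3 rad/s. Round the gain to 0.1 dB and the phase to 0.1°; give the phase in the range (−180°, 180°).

-14.7 dB, -92.1°

At s = jω = j3:
pole (s+1): 1 + j3 → |·| = √(1²+3²) = √10 ≈ 3.1623, ∠ = arctan(3/1) ≈ 71.57°
pole (s+8): 8 + j3 → |·| = √(8²+3²) = √73 ≈ 8.544, ∠ = arctan(3/8) ≈ 20.56°
|L| = 5 / 27.019 ≈ 0.18505
Gain = 20 log₁₀(0.18505) ≈ -14.65 dB
∠L = 0.00° − 92.13° = -92.13°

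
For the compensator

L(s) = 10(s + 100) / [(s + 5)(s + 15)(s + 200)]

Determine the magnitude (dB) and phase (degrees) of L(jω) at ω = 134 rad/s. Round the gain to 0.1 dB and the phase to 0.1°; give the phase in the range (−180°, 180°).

At s = jω = j134:
zero (s+100): 100 + j134 → |·| = √(100²+134²) = √27956 ≈ 167.2, ∠ = arctan(134/100) ≈ 53.27°
pole (s+5): 5 + j134 → |·| = √(5²+134²) = √17981 ≈ 134.09, ∠ = arctan(134/5) ≈ 87.86°
pole (s+15): 15 + j134 → |·| = √(15²+134²) = √18181 ≈ 134.84, ∠ = arctan(134/15) ≈ 83.61°
pole (s+200): 200 + j134 → |·| = √(200²+134²) = √57956 ≈ 240.74, ∠ = arctan(134/200) ≈ 33.82°
|L| = 10 · 167.2 / 4.3527e+06 ≈ 0.00038413
Gain = 20 log₁₀(0.00038413) ≈ -68.31 dB
∠L = 53.27° − 205.29° = -152.02°

-68.3 dB, -152.0°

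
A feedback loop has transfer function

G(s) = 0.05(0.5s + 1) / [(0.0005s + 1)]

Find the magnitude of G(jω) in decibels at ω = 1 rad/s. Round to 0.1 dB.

-25.1 dB

At ω = 1 rad/s:
zero (1 + j1·0.5) = 1 + j0.5 → |·| ≈ 1.118, ∠ ≈ 26.57°
pole (1 + j1·0.0005) = 1 + j0.0005 → |·| ≈ 1, ∠ ≈ 0.03°
|G| = 0.05 · 1.118 / (1) ≈ 0.0559
Gain = 20 log₁₀(0.0559) ≈ -25.05 dB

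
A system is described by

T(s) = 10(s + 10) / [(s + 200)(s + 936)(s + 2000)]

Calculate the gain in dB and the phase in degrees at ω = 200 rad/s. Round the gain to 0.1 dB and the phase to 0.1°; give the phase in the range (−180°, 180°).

At s = jω = j200:
zero (s+10): 10 + j200 → |·| = √(10²+200²) = √40100 ≈ 200.25, ∠ = arctan(200/10) ≈ 87.14°
pole (s+200): 200 + j200 → |·| = √(200²+200²) = √80000 ≈ 282.84, ∠ = arctan(200/200) ≈ 45.00°
pole (s+936): 936 + j200 → |·| = √(936²+200²) = √916096 ≈ 957.13, ∠ = arctan(200/936) ≈ 12.06°
pole (s+2000): 2000 + j200 → |·| = √(2000²+200²) = √4040000 ≈ 2010, ∠ = arctan(200/2000) ≈ 5.71°
|T| = 10 · 200.25 / 5.4414e+08 ≈ 3.6801e-06
Gain = 20 log₁₀(3.6801e-06) ≈ -108.68 dB
∠T = 87.14° − 62.77° = 24.37°

-108.7 dB, 24.4°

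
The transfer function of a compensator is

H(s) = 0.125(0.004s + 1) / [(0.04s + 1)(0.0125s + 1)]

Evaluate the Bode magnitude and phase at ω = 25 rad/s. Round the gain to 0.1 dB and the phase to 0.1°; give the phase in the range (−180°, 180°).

At ω = 25 rad/s:
zero (1 + j25·0.004) = 1 + j0.1 → |·| ≈ 1.005, ∠ ≈ 5.71°
pole (1 + j25·0.04) = 1 + j1 → |·| ≈ 1.4142, ∠ ≈ 45.00°
pole (1 + j25·0.0125) = 1 + j0.3125 → |·| ≈ 1.0477, ∠ ≈ 17.35°
|H| = 0.125 · 1.005 / (1.4142 · 1.0477) ≈ 0.084787
Gain = 20 log₁₀(0.084787) ≈ -21.43 dB
∠H = (5.71°) − (45.00° + 17.35°) = -56.64°

-21.4 dB, -56.6°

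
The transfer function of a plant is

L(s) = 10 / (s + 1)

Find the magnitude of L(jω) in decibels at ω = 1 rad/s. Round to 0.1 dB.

At s = jω = j1:
pole (s+1): 1 + j1 → |·| = √(1²+1²) = √2 ≈ 1.4142, ∠ = arctan(1/1) ≈ 45.00°
|L| = 10 / 1.4142 ≈ 7.0711
Gain = 20 log₁₀(7.0711) ≈ 16.99 dB

17.0 dB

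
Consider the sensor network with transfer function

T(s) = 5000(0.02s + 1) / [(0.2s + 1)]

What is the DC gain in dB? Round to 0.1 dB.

T(0) = 5000 · 1 / 1 = 5000
20 log₁₀(5000) ≈ 73.98 dB

74.0 dB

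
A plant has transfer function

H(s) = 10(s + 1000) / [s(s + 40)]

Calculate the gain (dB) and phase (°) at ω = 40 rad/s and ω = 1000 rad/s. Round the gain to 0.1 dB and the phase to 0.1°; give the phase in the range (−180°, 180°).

At s = jω = j40:
zero (s+1000): 1000 + j40 → |·| = √(1000²+40²) = √1001600 ≈ 1000.8, ∠ = arctan(40/1000) ≈ 2.29°
pole (s+40): 40 + j40 → |·| = √(40²+40²) = √3200 ≈ 56.569, ∠ = arctan(40/40) ≈ 45.00°
pole at origin: |s| = 40, ∠ = 90.00° (in denominator)
|H| = 10 · 1000.8 / 2262.8 ≈ 4.4228
Gain = 20 log₁₀(4.4228) ≈ 12.91 dB
∠H = 2.29° − 135.00° = -132.71°

At s = jω = j1000:
zero (s+1000): 1000 + j1000 → |·| = √(1000²+1000²) = √2000000 ≈ 1414.2, ∠ = arctan(1000/1000) ≈ 45.00°
pole (s+40): 40 + j1000 → |·| = √(40²+1000²) = √1001600 ≈ 1000.8, ∠ = arctan(1000/40) ≈ 87.71°
pole at origin: |s| = 1000, ∠ = 90.00° (in denominator)
|H| = 10 · 1414.2 / 1.0008e+06 ≈ 0.014131
Gain = 20 log₁₀(0.014131) ≈ -37.00 dB
∠H = 45.00° − 177.71° = -132.71°

ω = 40: 12.9 dB, -132.7°; ω = 1000: -37.0 dB, -132.7°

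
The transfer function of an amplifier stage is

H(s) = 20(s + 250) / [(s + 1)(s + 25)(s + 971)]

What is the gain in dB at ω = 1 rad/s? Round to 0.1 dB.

-16.7 dB

At s = jω = j1:
zero (s+250): 250 + j1 → |·| = √(250²+1²) = √62501 ≈ 250, ∠ = arctan(1/250) ≈ 0.23°
pole (s+1): 1 + j1 → |·| = √(1²+1²) = √2 ≈ 1.4142, ∠ = arctan(1/1) ≈ 45.00°
pole (s+25): 25 + j1 → |·| = √(25²+1²) = √626 ≈ 25.02, ∠ = arctan(1/25) ≈ 2.29°
pole (s+971): 971 + j1 → |·| = √(971²+1²) = √942842 ≈ 971, ∠ = arctan(1/971) ≈ 0.06°
|H| = 20 · 250 / 34357 ≈ 0.14553
Gain = 20 log₁₀(0.14553) ≈ -16.74 dB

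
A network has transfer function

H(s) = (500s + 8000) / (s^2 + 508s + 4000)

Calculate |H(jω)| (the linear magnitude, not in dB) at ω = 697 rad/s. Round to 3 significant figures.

0.583

Substitute s = j697:
Numerator: 500(j697) + 8000 = 8000 + j348500
Denominator: (j697)^2 + 508(j697) + 4000 = -481809 + j354076
|N| = √(8000² + 348500²) ≈ 3.4859e+05, ∠N ≈ 88.68°
|D| = √(481809² + 354076²) ≈ 5.9792e+05, ∠D ≈ 143.69°
|H| = 3.4859e+05 / 5.9792e+05 ≈ 0.583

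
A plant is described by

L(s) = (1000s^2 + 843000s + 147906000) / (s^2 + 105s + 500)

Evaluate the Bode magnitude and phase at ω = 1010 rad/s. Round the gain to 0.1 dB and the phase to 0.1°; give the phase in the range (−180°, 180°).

Substitute s = j1010:
Numerator: 1000(j1010)^2 + 843000(j1010) + 147906000 = -872194000 + j851430000
Denominator: (j1010)^2 + 105(j1010) + 500 = -1019600 + j106050
|N| = √(872194000² + 851430000²) ≈ 1.2189e+09, ∠N ≈ 135.69°
|D| = √(1019600² + 106050²) ≈ 1.0251e+06, ∠D ≈ 174.06°
|L| = 1.2189e+09 / 1.0251e+06 ≈ 1189.1
Gain = 20 log₁₀(1189.1) ≈ 61.50 dB
∠L = 135.69° − 174.06° = -38.37°

61.5 dB, -38.4°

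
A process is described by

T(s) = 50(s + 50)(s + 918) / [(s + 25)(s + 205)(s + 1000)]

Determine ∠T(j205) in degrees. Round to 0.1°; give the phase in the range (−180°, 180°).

-50.8°

At s = jω = j205:
zero (s+50): 50 + j205 → |·| = √(50²+205²) = √44525 ≈ 211.01, ∠ = arctan(205/50) ≈ 76.29°
zero (s+918): 918 + j205 → |·| = √(918²+205²) = √884749 ≈ 940.61, ∠ = arctan(205/918) ≈ 12.59°
pole (s+25): 25 + j205 → |·| = √(25²+205²) = √42650 ≈ 206.52, ∠ = arctan(205/25) ≈ 83.05°
pole (s+205): 205 + j205 → |·| = √(205²+205²) = √84050 ≈ 289.91, ∠ = arctan(205/205) ≈ 45.00°
pole (s+1000): 1000 + j205 → |·| = √(1000²+205²) = √1042025 ≈ 1020.8, ∠ = arctan(205/1000) ≈ 11.59°
∠T = 88.88° − 139.64° = -50.76°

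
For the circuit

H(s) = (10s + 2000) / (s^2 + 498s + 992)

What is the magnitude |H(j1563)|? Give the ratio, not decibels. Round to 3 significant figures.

0.00615

Substitute s = j1563:
Numerator: 10(j1563) + 2000 = 2000 + j15630
Denominator: (j1563)^2 + 498(j1563) + 992 = -2441977 + j778374
|N| = √(2000² + 15630²) ≈ 15757, ∠N ≈ 82.71°
|D| = √(2441977² + 778374²) ≈ 2.563e+06, ∠D ≈ 162.32°
|H| = 15757 / 2.563e+06 ≈ 0.0061479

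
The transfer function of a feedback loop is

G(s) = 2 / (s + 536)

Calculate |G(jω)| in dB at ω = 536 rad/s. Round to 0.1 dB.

-51.6 dB

At s = jω = j536:
pole (s+536): 536 + j536 → |·| = √(536²+536²) = √574592 ≈ 758.02, ∠ = arctan(536/536) ≈ 45.00°
|G| = 2 / 758.02 ≈ 0.0026385
Gain = 20 log₁₀(0.0026385) ≈ -51.57 dB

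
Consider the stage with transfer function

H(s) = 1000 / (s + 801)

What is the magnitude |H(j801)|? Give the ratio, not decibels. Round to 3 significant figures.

At s = jω = j801:
pole (s+801): 801 + j801 → |·| = √(801²+801²) = √1283202 ≈ 1132.8, ∠ = arctan(801/801) ≈ 45.00°
|H| = 1000 / 1132.8 ≈ 0.88277

0.883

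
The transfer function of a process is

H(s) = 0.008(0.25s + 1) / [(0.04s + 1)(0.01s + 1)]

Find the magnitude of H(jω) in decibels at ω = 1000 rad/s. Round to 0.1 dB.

-46.1 dB

At ω = 1000 rad/s:
zero (1 + j1000·0.25) = 1 + j250 → |·| ≈ 250, ∠ ≈ 89.77°
pole (1 + j1000·0.04) = 1 + j40 → |·| ≈ 40.012, ∠ ≈ 88.57°
pole (1 + j1000·0.01) = 1 + j10 → |·| ≈ 10.05, ∠ ≈ 84.29°
|H| = 0.008 · 250 / (40.012 · 10.05) ≈ 0.0049736
Gain = 20 log₁₀(0.0049736) ≈ -46.07 dB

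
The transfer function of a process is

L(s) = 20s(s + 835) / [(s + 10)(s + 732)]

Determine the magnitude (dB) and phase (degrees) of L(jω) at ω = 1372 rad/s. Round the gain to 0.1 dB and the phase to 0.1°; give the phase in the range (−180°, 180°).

26.3 dB, -2.8°

At s = jω = j1372:
zero (s+835): 835 + j1372 → |·| = √(835²+1372²) = √2579609 ≈ 1606.1, ∠ = arctan(1372/835) ≈ 58.68°
zero at origin: s = j1372 → |·| = 1372, ∠ = 90.00°
pole (s+10): 10 + j1372 → |·| = √(10²+1372²) = √1882484 ≈ 1372, ∠ = arctan(1372/10) ≈ 89.58°
pole (s+732): 732 + j1372 → |·| = √(732²+1372²) = √2418208 ≈ 1555.1, ∠ = arctan(1372/732) ≈ 61.92°
|L| = 20 · 2.2036e+06 / 2.1336e+06 ≈ 20.656
Gain = 20 log₁₀(20.656) ≈ 26.30 dB
∠L = 148.68° − 151.50° = -2.82°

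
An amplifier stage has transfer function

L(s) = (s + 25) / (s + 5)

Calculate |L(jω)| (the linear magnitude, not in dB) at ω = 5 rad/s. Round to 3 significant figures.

3.61

At s = jω = j5:
zero (s+25): 25 + j5 → |·| = √(25²+5²) = √650 ≈ 25.495, ∠ = arctan(5/25) ≈ 11.31°
pole (s+5): 5 + j5 → |·| = √(5²+5²) = √50 ≈ 7.0711, ∠ = arctan(5/5) ≈ 45.00°
|L| = 1 · 25.495 / 7.0711 ≈ 3.6055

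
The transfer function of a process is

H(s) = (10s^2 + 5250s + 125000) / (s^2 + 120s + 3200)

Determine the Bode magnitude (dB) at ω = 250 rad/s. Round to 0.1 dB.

26.5 dB

Substitute s = j250:
Numerator: 10(j250)^2 + 5250(j250) + 125000 = -500000 + j1312500
Denominator: (j250)^2 + 120(j250) + 3200 = -59300 + j30000
|N| = √(500000² + 1312500²) ≈ 1.4045e+06, ∠N ≈ 110.85°
|D| = √(59300² + 30000²) ≈ 66457, ∠D ≈ 153.17°
|H| = 1.4045e+06 / 66457 ≈ 21.134
Gain = 20 log₁₀(21.134) ≈ 26.50 dB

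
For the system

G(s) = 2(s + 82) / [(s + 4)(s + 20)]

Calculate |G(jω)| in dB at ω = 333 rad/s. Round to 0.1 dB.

At s = jω = j333:
zero (s+82): 82 + j333 → |·| = √(82²+333²) = √117613 ≈ 342.95, ∠ = arctan(333/82) ≈ 76.17°
pole (s+4): 4 + j333 → |·| = √(4²+333²) = √110905 ≈ 333.02, ∠ = arctan(333/4) ≈ 89.31°
pole (s+20): 20 + j333 → |·| = √(20²+333²) = √111289 ≈ 333.6, ∠ = arctan(333/20) ≈ 86.56°
|G| = 2 · 342.95 / 1.111e+05 ≈ 0.0061737
Gain = 20 log₁₀(0.0061737) ≈ -44.19 dB

-44.2 dB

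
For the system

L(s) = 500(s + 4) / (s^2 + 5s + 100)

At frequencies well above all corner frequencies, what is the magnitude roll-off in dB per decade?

Each pole contributes −20 dB/decade at high frequency; each zero contributes +20 dB/decade.
Net: 1 zero(s) − 2 pole(s) → -20 dB/decade.

-20 dB/decade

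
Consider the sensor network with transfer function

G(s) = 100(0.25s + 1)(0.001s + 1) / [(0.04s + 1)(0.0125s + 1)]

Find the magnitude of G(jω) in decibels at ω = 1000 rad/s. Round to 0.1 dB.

37.0 dB

At ω = 1000 rad/s:
zero (1 + j1000·0.25) = 1 + j250 → |·| ≈ 250, ∠ ≈ 89.77°
zero (1 + j1000·0.001) = 1 + j1 → |·| ≈ 1.4142, ∠ ≈ 45.00°
pole (1 + j1000·0.04) = 1 + j40 → |·| ≈ 40.012, ∠ ≈ 88.57°
pole (1 + j1000·0.0125) = 1 + j12.5 → |·| ≈ 12.54, ∠ ≈ 85.43°
|G| = 100 · 250 · 1.4142 / (40.012 · 12.54) ≈ 70.463
Gain = 20 log₁₀(70.463) ≈ 36.96 dB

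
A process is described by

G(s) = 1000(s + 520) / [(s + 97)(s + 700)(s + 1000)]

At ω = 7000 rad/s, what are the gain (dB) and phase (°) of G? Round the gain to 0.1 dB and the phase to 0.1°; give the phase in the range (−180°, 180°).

-93.9 dB, -169.6°

At s = jω = j7000:
zero (s+520): 520 + j7000 → |·| = √(520²+7000²) = √49270400 ≈ 7019.3, ∠ = arctan(7000/520) ≈ 85.75°
pole (s+97): 97 + j7000 → |·| = √(97²+7000²) = √49009409 ≈ 7000.7, ∠ = arctan(7000/97) ≈ 89.21°
pole (s+700): 700 + j7000 → |·| = √(700²+7000²) = √49490000 ≈ 7034.9, ∠ = arctan(7000/700) ≈ 84.29°
pole (s+1000): 1000 + j7000 → |·| = √(1000²+7000²) = √50000000 ≈ 7071.1, ∠ = arctan(7000/1000) ≈ 81.87°
|G| = 1000 · 7019.3 / 3.4825e+11 ≈ 2.0156e-05
Gain = 20 log₁₀(2.0156e-05) ≈ -93.91 dB
∠G = 85.75° − 255.37° = -169.62°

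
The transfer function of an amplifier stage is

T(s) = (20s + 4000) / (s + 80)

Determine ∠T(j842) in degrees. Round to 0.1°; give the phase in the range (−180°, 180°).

Substitute s = j842:
Numerator: 20(j842) + 4000 = 4000 + j16840
Denominator: (j842) + 80 = 80 + j842
|N| = √(4000² + 16840²) ≈ 17309, ∠N ≈ 76.64°
|D| = √(80² + 842²) ≈ 845.79, ∠D ≈ 84.57°
∠T = 76.64° − 84.57° = -7.93°

-7.9°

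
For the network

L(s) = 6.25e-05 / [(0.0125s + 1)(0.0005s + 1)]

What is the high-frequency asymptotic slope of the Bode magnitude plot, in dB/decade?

Each pole contributes −20 dB/decade at high frequency; each zero contributes +20 dB/decade.
Net: 0 zero(s) − 2 pole(s) → -40 dB/decade.

-40 dB/decade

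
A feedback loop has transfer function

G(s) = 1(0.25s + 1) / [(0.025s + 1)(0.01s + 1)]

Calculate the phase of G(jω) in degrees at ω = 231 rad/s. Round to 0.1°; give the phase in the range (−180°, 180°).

At ω = 231 rad/s:
zero (1 + j231·0.25) = 1 + j57.75 → |·| ≈ 57.759, ∠ ≈ 89.01°
pole (1 + j231·0.025) = 1 + j5.775 → |·| ≈ 5.8609, ∠ ≈ 80.18°
pole (1 + j231·0.01) = 1 + j2.31 → |·| ≈ 2.5172, ∠ ≈ 66.59°
∠G = (89.01°) − (80.18° + 66.59°) = -57.76°

-57.8°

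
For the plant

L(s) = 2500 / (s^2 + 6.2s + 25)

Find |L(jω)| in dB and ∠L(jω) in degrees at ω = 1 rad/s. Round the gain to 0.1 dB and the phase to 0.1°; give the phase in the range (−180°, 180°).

At s = jω = j1:
quadratic: (j1)² + 6.2·j1 + 25 = 24 + j6.2 → |·| ≈ 24.788, ∠ ≈ 14.48°
|L| = 2500 / 24.788 ≈ 100.86
Gain = 20 log₁₀(100.86) ≈ 40.07 dB
∠L = 0.00° − 14.48° = -14.48°

40.1 dB, -14.5°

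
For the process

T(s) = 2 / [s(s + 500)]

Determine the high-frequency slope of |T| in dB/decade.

Each pole contributes −20 dB/decade at high frequency; each zero contributes +20 dB/decade.
Net: 0 zero(s) − 2 pole(s) → -40 dB/decade.

-40 dB/decade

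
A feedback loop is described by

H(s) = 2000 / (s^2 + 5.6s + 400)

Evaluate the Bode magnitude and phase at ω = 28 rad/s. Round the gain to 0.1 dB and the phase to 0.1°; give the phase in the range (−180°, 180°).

At s = jω = j28:
quadratic: (j28)² + 5.6·j28 + 400 = -384 + j156.8 → |·| ≈ 414.78, ∠ ≈ 157.79°
|H| = 2000 / 414.78 ≈ 4.8218
Gain = 20 log₁₀(4.8218) ≈ 13.66 dB
∠H = 0.00° − 157.79° = -157.79°

13.7 dB, -157.8°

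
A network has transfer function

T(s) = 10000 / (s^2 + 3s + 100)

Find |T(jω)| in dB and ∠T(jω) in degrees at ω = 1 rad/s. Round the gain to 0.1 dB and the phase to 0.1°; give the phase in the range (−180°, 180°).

40.1 dB, -1.7°

At s = jω = j1:
quadratic: (j1)² + 3·j1 + 100 = 99 + j3 → |·| ≈ 99.045, ∠ ≈ 1.74°
|T| = 10000 / 99.045 ≈ 100.96
Gain = 20 log₁₀(100.96) ≈ 40.08 dB
∠T = 0.00° − 1.74° = -1.74°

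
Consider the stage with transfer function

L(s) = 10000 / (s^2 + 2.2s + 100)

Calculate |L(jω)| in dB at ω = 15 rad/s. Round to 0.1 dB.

37.8 dB

At s = jω = j15:
quadratic: (j15)² + 2.2·j15 + 100 = -125 + j33 → |·| ≈ 129.28, ∠ ≈ 165.21°
|L| = 10000 / 129.28 ≈ 77.351
Gain = 20 log₁₀(77.351) ≈ 37.77 dB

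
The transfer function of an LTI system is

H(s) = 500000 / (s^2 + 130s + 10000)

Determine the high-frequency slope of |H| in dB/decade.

Each pole contributes −20 dB/decade at high frequency; each zero contributes +20 dB/decade.
Net: 0 zero(s) − 2 pole(s) → -40 dB/decade.

-40 dB/decade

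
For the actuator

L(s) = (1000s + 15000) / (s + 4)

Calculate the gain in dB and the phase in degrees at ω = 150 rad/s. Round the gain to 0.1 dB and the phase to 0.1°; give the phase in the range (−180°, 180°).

60.0 dB, -4.2°

Substitute s = j150:
Numerator: 1000(j150) + 15000 = 15000 + j150000
Denominator: (j150) + 4 = 4 + j150
|N| = √(15000² + 150000²) ≈ 1.5075e+05, ∠N ≈ 84.29°
|D| = √(4² + 150²) ≈ 150.05, ∠D ≈ 88.47°
|L| = 1.5075e+05 / 150.05 ≈ 1004.7
Gain = 20 log₁₀(1004.7) ≈ 60.04 dB
∠L = 84.29° − 88.47° = -4.18°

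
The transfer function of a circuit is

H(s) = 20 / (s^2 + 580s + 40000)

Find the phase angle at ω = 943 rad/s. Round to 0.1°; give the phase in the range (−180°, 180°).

Substitute s = j943:
Numerator: 20 = 20 + j0
Denominator: (j943)^2 + 580(j943) + 40000 = -849249 + j546940
|N| = √(20² + 0²) ≈ 20, ∠N ≈ 0.00°
|D| = √(849249² + 546940²) ≈ 1.0101e+06, ∠D ≈ 147.22°
∠H = 0.00° − 147.22° = -147.22°

-147.2°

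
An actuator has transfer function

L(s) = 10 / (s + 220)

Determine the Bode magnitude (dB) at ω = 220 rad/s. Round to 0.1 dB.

Substitute s = j220:
Numerator: 10 = 10 + j0
Denominator: (j220) + 220 = 220 + j220
|N| = √(10² + 0²) ≈ 10, ∠N ≈ 0.00°
|D| = √(220² + 220²) ≈ 311.13, ∠D ≈ 45.00°
|L| = 10 / 311.13 ≈ 0.032141
Gain = 20 log₁₀(0.032141) ≈ -29.86 dB

-29.9 dB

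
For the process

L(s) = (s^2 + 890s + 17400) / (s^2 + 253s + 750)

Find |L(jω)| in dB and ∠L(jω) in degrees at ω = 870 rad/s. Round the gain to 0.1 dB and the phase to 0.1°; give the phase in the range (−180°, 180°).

2.7 dB, -30.1°

Substitute s = j870:
Numerator: (j870)^2 + 890(j870) + 17400 = -739500 + j774300
Denominator: (j870)^2 + 253(j870) + 750 = -756150 + j220110
|N| = √(739500² + 774300²) ≈ 1.0707e+06, ∠N ≈ 133.68°
|D| = √(756150² + 220110²) ≈ 7.8753e+05, ∠D ≈ 163.77°
|L| = 1.0707e+06 / 7.8753e+05 ≈ 1.3596
Gain = 20 log₁₀(1.3596) ≈ 2.67 dB
∠L = 133.68° − 163.77° = -30.09°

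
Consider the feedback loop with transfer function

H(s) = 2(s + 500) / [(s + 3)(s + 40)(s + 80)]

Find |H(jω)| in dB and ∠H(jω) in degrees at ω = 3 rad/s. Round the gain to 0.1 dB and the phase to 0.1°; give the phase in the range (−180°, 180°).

-22.7 dB, -51.1°

At s = jω = j3:
zero (s+500): 500 + j3 → |·| = √(500²+3²) = √250009 ≈ 500.01, ∠ = arctan(3/500) ≈ 0.34°
pole (s+3): 3 + j3 → |·| = √(3²+3²) = √18 ≈ 4.2426, ∠ = arctan(3/3) ≈ 45.00°
pole (s+40): 40 + j3 → |·| = √(40²+3²) = √1609 ≈ 40.112, ∠ = arctan(3/40) ≈ 4.29°
pole (s+80): 80 + j3 → |·| = √(80²+3²) = √6409 ≈ 80.056, ∠ = arctan(3/80) ≈ 2.15°
|H| = 2 · 500.01 / 13624 ≈ 0.073401
Gain = 20 log₁₀(0.073401) ≈ -22.69 dB
∠H = 0.34° − 51.44° = -51.10°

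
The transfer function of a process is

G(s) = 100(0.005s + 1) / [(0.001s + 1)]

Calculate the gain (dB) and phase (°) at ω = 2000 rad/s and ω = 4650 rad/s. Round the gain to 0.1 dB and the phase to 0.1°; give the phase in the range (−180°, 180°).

ω = 2000: 53.1 dB, 20.9°; ω = 4650: 53.8 dB, 9.7°

At ω = 2000 rad/s:
zero (1 + j2000·0.005) = 1 + j10 → |·| ≈ 10.05, ∠ ≈ 84.29°
pole (1 + j2000·0.001) = 1 + j2 → |·| ≈ 2.2361, ∠ ≈ 63.43°
|G| = 100 · 10.05 / (2.2361) ≈ 449.44
Gain = 20 log₁₀(449.44) ≈ 53.05 dB
∠G = (84.29°) − (63.43°) = 20.86°

At ω = 4650 rad/s:
zero (1 + j4650·0.005) = 1 + j23.25 → |·| ≈ 23.271, ∠ ≈ 87.54°
pole (1 + j4650·0.001) = 1 + j4.65 → |·| ≈ 4.7563, ∠ ≈ 77.86°
|G| = 100 · 23.271 / (4.7563) ≈ 489.27
Gain = 20 log₁₀(489.27) ≈ 53.79 dB
∠G = (87.54°) − (77.86°) = 9.68°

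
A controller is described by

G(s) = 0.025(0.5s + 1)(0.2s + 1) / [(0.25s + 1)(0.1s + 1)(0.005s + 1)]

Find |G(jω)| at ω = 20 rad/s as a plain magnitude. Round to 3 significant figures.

At ω = 20 rad/s:
zero (1 + j20·0.5) = 1 + j10 → |·| ≈ 10.05, ∠ ≈ 84.29°
zero (1 + j20·0.2) = 1 + j4 → |·| ≈ 4.1231, ∠ ≈ 75.96°
pole (1 + j20·0.25) = 1 + j5 → |·| ≈ 5.099, ∠ ≈ 78.69°
pole (1 + j20·0.1) = 1 + j2 → |·| ≈ 2.2361, ∠ ≈ 63.43°
pole (1 + j20·0.005) = 1 + j0.1 → |·| ≈ 1.005, ∠ ≈ 5.71°
|G| = 0.025 · 10.05 · 4.1231 / (5.099 · 2.2361 · 1.005) ≈ 0.090404

0.0904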